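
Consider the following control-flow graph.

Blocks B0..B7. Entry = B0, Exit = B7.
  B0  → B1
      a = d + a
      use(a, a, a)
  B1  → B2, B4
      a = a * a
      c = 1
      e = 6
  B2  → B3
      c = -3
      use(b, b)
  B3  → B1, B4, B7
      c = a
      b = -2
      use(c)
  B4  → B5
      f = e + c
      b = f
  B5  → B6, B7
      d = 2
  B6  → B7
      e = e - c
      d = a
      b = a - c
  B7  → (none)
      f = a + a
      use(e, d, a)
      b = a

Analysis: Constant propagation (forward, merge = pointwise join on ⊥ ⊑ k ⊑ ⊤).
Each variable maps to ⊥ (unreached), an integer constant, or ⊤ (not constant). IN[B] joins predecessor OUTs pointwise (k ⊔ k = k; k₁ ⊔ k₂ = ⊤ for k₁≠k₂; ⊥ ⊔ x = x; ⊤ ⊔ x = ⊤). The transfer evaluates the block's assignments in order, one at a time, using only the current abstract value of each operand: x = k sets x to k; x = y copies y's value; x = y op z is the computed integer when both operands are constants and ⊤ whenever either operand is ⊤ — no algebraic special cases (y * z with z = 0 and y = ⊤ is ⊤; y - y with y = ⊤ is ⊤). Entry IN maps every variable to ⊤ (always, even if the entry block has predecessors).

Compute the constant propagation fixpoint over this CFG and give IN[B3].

Converged values:
  B0:  IN=(all ⊤)  OUT=(all ⊤)
  B1:  IN=(all ⊤)  OUT={c:1, e:6; rest ⊤}
  B2:  IN={c:1, e:6; rest ⊤}  OUT={c:-3, e:6; rest ⊤}
  B3:  IN={c:-3, e:6; rest ⊤}  OUT={b:-2, e:6; rest ⊤}
  B4:  IN={e:6; rest ⊤}  OUT={e:6; rest ⊤}
  B5:  IN={e:6; rest ⊤}  OUT={d:2, e:6; rest ⊤}
  B6:  IN={d:2, e:6; rest ⊤}  OUT=(all ⊤)
  B7:  IN=(all ⊤)  OUT=(all ⊤)

Merge at B3: IN[B3] = OUT[B2] = {a: ⊤, b: ⊤, c: -3, d: ⊤, e: 6, f: ⊤}

Answer: {a: ⊤, b: ⊤, c: -3, d: ⊤, e: 6, f: ⊤}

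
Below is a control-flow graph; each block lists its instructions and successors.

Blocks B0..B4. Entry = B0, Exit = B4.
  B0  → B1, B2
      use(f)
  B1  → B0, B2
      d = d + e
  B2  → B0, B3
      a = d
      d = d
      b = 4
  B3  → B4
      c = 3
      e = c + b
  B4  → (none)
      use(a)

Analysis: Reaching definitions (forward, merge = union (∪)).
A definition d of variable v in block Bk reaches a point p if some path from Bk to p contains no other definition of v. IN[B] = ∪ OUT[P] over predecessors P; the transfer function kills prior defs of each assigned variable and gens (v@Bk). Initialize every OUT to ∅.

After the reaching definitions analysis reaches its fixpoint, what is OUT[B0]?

Per-block solution:
  B0: | IN={a@B2, b@B2, d@B1, d@B2} | OUT={a@B2, b@B2, d@B1, d@B2}
  B1: | IN={a@B2, b@B2, d@B1, d@B2} | OUT={a@B2, b@B2, d@B1}
  B2: | IN={a@B2, b@B2, d@B1, d@B2} | OUT={a@B2, b@B2, d@B2}
  B3: | IN={a@B2, b@B2, d@B2} | OUT={a@B2, b@B2, c@B3, d@B2, e@B3}
  B4: | IN={a@B2, b@B2, c@B3, d@B2, e@B3} | OUT={a@B2, b@B2, c@B3, d@B2, e@B3}

Merge at B0 (entry node, so the boundary value {} is joined with the incoming edge(s)): IN[B0] = {} ⊔ OUT[B1] ⊔ OUT[B2] = {a@B2, b@B2, d@B1, d@B2}
Applying B0's transfer function to that IN value gives OUT[B0] (row B0 above).

Answer: {a@B2, b@B2, d@B1, d@B2}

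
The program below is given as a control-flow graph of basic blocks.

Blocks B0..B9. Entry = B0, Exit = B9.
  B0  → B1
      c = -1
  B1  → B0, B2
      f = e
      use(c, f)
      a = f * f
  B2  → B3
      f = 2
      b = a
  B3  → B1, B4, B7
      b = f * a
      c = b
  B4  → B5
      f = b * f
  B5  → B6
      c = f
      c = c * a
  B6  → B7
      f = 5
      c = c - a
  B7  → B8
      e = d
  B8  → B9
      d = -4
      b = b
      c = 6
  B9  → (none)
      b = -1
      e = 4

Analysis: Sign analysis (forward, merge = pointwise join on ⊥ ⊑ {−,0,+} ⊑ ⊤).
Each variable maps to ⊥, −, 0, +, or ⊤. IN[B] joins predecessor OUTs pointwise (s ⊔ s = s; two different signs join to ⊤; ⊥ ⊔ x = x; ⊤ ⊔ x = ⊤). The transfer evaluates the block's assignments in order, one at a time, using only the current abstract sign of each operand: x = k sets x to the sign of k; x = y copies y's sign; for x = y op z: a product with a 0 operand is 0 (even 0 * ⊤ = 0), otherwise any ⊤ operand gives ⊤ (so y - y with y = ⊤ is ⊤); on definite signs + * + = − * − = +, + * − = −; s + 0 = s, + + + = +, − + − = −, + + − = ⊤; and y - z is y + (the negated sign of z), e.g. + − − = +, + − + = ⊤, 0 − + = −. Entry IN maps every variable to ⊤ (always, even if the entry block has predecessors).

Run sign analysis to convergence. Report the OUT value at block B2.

Per-block solution:
  B0: | IN=(all ⊤) | OUT={c:-; rest ⊤}
  B1: | IN=(all ⊤) | OUT=(all ⊤)
  B2: | IN=(all ⊤) | OUT={f:+; rest ⊤}
  B3: | IN={f:+; rest ⊤} | OUT={f:+; rest ⊤}
  B4: | IN={f:+; rest ⊤} | OUT=(all ⊤)
  B5: | IN=(all ⊤) | OUT=(all ⊤)
  B6: | IN=(all ⊤) | OUT={f:+; rest ⊤}
  B7: | IN={f:+; rest ⊤} | OUT={f:+; rest ⊤}
  B8: | IN={f:+; rest ⊤} | OUT={c:+, d:-, f:+; rest ⊤}
  B9: | IN={c:+, d:-, f:+; rest ⊤} | OUT={b:-, c:+, d:-, e:+, f:+; rest ⊤}

Merge at B2: IN[B2] = OUT[B1] = {a: ⊤, b: ⊤, c: ⊤, d: ⊤, e: ⊤, f: ⊤}
Applying B2's transfer function to that IN value gives OUT[B2] (row B2 above).

Answer: {a: ⊤, b: ⊤, c: ⊤, d: ⊤, e: ⊤, f: +}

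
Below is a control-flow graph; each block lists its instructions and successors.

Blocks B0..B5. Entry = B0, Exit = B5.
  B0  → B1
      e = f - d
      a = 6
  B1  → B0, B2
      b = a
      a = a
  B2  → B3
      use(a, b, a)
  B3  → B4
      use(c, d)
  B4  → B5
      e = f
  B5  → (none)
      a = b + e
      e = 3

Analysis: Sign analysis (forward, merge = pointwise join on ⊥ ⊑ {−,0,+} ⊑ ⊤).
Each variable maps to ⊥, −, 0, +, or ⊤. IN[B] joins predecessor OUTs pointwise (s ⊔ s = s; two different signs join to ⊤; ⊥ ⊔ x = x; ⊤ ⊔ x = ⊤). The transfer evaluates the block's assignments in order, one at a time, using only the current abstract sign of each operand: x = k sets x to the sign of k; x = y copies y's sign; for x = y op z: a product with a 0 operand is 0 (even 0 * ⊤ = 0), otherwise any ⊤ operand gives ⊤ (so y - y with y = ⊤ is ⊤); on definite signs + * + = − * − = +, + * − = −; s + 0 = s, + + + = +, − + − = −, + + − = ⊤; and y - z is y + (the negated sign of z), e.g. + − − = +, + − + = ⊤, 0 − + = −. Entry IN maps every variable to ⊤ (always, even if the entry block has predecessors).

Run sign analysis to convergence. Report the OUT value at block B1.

Per-block solution:
  B0: | IN=(all ⊤) | OUT={a:+; rest ⊤}
  B1: | IN={a:+; rest ⊤} | OUT={a:+, b:+; rest ⊤}
  B2: | IN={a:+, b:+; rest ⊤} | OUT={a:+, b:+; rest ⊤}
  B3: | IN={a:+, b:+; rest ⊤} | OUT={a:+, b:+; rest ⊤}
  B4: | IN={a:+, b:+; rest ⊤} | OUT={a:+, b:+; rest ⊤}
  B5: | IN={a:+, b:+; rest ⊤} | OUT={b:+, e:+; rest ⊤}

Merge at B1: IN[B1] = OUT[B0] = {a: +, b: ⊤, c: ⊤, d: ⊤, e: ⊤, f: ⊤}
Applying B1's transfer function to that IN value gives OUT[B1] (row B1 above).

Answer: {a: +, b: +, c: ⊤, d: ⊤, e: ⊤, f: ⊤}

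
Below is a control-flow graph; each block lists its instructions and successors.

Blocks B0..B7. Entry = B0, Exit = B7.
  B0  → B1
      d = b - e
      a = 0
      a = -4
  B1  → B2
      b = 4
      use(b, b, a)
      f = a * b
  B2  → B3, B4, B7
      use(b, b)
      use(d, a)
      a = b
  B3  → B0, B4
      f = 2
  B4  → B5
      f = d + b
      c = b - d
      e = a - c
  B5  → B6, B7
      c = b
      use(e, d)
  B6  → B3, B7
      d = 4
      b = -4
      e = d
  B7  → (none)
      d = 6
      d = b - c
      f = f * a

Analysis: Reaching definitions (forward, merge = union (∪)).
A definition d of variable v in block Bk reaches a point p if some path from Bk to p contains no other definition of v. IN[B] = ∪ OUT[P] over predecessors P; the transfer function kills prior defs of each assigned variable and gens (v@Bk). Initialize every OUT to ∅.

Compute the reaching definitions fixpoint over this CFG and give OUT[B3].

Answer: {a@B2, b@B1, b@B6, c@B5, d@B0, d@B6, e@B6, f@B3}

Derivation:
Converged values:
  B0:  IN={a@B2, b@B1, b@B6, c@B5, d@B0, d@B6, e@B6, f@B3}  OUT={a@B0, b@B1, b@B6, c@B5, d@B0, e@B6, f@B3}
  B1:  IN={a@B0, b@B1, b@B6, c@B5, d@B0, e@B6, f@B3}  OUT={a@B0, b@B1, c@B5, d@B0, e@B6, f@B1}
  B2:  IN={a@B0, b@B1, c@B5, d@B0, e@B6, f@B1}  OUT={a@B2, b@B1, c@B5, d@B0, e@B6, f@B1}
  B3:  IN={a@B2, b@B1, b@B6, c@B5, d@B0, d@B6, e@B6, f@B1, f@B4}  OUT={a@B2, b@B1, b@B6, c@B5, d@B0, d@B6, e@B6, f@B3}
  B4:  IN={a@B2, b@B1, b@B6, c@B5, d@B0, d@B6, e@B6, f@B1, f@B3}  OUT={a@B2, b@B1, b@B6, c@B4, d@B0, d@B6, e@B4, f@B4}
  B5:  IN={a@B2, b@B1, b@B6, c@B4, d@B0, d@B6, e@B4, f@B4}  OUT={a@B2, b@B1, b@B6, c@B5, d@B0, d@B6, e@B4, f@B4}
  B6:  IN={a@B2, b@B1, b@B6, c@B5, d@B0, d@B6, e@B4, f@B4}  OUT={a@B2, b@B6, c@B5, d@B6, e@B6, f@B4}
  B7:  IN={a@B2, b@B1, b@B6, c@B5, d@B0, d@B6, e@B4, e@B6, f@B1, f@B4}  OUT={a@B2, b@B1, b@B6, c@B5, d@B7, e@B4, e@B6, f@B7}

Merge at B3: IN[B3] = OUT[B2] ⊔ OUT[B6] = {a@B2, b@B1, b@B6, c@B5, d@B0, d@B6, e@B6, f@B1, f@B4}
Applying B3's transfer function to that IN value gives OUT[B3] (row B3 above).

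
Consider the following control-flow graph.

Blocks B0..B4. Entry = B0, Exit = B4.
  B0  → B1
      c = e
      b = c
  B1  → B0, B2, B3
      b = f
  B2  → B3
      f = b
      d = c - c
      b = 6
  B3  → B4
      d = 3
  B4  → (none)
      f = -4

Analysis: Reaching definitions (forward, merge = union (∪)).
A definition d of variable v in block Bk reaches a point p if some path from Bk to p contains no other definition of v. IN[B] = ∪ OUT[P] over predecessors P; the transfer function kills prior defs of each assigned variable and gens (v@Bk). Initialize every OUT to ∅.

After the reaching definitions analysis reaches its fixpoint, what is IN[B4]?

Fixpoint table:
  B0:  IN={b@B1, c@B0}  OUT={b@B0, c@B0}
  B1:  IN={b@B0, c@B0}  OUT={b@B1, c@B0}
  B2:  IN={b@B1, c@B0}  OUT={b@B2, c@B0, d@B2, f@B2}
  B3:  IN={b@B1, b@B2, c@B0, d@B2, f@B2}  OUT={b@B1, b@B2, c@B0, d@B3, f@B2}
  B4:  IN={b@B1, b@B2, c@B0, d@B3, f@B2}  OUT={b@B1, b@B2, c@B0, d@B3, f@B4}

Merge at B4: IN[B4] = OUT[B3] = {b@B1, b@B2, c@B0, d@B3, f@B2}

Answer: {b@B1, b@B2, c@B0, d@B3, f@B2}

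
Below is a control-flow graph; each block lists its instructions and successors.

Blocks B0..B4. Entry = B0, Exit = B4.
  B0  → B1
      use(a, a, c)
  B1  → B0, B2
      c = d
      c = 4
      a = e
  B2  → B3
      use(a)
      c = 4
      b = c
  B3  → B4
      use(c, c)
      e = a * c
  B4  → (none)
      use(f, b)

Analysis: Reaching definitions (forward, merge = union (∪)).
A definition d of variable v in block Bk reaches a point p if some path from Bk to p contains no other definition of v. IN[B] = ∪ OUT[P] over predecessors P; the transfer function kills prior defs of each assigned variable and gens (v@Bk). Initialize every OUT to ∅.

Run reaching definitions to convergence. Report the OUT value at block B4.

Answer: {a@B1, b@B2, c@B2, e@B3}

Working:
Per-block solution:
  B0:   IN={a@B1, c@B1}   OUT={a@B1, c@B1}
  B1:   IN={a@B1, c@B1}   OUT={a@B1, c@B1}
  B2:   IN={a@B1, c@B1}   OUT={a@B1, b@B2, c@B2}
  B3:   IN={a@B1, b@B2, c@B2}   OUT={a@B1, b@B2, c@B2, e@B3}
  B4:   IN={a@B1, b@B2, c@B2, e@B3}   OUT={a@B1, b@B2, c@B2, e@B3}

Merge at B4: IN[B4] = OUT[B3] = {a@B1, b@B2, c@B2, e@B3}
Applying B4's transfer function to that IN value gives OUT[B4] (row B4 above).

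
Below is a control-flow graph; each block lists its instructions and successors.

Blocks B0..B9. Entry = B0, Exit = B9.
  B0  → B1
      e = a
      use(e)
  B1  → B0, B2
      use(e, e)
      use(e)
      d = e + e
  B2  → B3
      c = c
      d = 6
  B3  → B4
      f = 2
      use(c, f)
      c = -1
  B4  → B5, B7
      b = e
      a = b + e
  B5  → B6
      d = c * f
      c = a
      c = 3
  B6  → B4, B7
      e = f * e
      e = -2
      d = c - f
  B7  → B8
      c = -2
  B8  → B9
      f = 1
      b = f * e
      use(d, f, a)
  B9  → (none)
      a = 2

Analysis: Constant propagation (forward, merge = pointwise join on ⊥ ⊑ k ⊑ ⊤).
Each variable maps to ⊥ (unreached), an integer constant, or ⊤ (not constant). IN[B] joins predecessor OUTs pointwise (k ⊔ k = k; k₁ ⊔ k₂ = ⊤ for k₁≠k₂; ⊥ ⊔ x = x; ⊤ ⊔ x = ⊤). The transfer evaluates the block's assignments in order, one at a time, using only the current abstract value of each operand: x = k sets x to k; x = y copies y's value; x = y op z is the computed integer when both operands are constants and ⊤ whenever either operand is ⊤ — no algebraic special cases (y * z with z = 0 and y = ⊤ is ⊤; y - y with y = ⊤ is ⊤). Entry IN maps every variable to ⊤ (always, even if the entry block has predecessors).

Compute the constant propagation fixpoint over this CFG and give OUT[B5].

Answer: {a: ⊤, b: ⊤, c: 3, d: ⊤, e: ⊤, f: 2}

Trace:
Fixpoint table:
  B0:   IN=(all ⊤)   OUT=(all ⊤)
  B1:   IN=(all ⊤)   OUT=(all ⊤)
  B2:   IN=(all ⊤)   OUT={d:6; rest ⊤}
  B3:   IN={d:6; rest ⊤}   OUT={c:-1, d:6, f:2; rest ⊤}
  B4:   IN={f:2; rest ⊤}   OUT={f:2; rest ⊤}
  B5:   IN={f:2; rest ⊤}   OUT={c:3, f:2; rest ⊤}
  B6:   IN={c:3, f:2; rest ⊤}   OUT={c:3, d:1, e:-2, f:2; rest ⊤}
  B7:   IN={f:2; rest ⊤}   OUT={c:-2, f:2; rest ⊤}
  B8:   IN={c:-2, f:2; rest ⊤}   OUT={c:-2, f:1; rest ⊤}
  B9:   IN={c:-2, f:1; rest ⊤}   OUT={a:2, c:-2, f:1; rest ⊤}

Merge at B5: IN[B5] = OUT[B4] = {a: ⊤, b: ⊤, c: ⊤, d: ⊤, e: ⊤, f: 2}
Applying B5's transfer function to that IN value gives OUT[B5] (row B5 above).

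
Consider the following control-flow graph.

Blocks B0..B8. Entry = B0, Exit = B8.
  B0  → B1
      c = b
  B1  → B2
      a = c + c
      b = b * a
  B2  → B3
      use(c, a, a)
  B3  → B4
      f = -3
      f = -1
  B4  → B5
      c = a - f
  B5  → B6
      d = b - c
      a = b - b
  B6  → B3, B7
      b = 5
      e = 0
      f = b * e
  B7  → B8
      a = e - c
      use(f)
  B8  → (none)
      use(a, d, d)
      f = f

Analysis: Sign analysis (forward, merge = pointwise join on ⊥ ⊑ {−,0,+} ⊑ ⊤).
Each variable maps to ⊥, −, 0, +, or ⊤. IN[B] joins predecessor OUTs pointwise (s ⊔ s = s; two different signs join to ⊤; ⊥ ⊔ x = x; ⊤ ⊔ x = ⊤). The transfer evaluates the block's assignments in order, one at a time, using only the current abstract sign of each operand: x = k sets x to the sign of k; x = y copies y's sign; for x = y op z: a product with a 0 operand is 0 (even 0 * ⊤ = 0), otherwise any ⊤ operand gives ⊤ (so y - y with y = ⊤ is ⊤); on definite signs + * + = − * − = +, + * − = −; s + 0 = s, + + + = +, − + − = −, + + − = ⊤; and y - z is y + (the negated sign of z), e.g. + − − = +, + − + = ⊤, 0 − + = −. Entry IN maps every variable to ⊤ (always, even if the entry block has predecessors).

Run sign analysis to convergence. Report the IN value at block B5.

Answer: {a: ⊤, b: ⊤, c: ⊤, d: ⊤, e: ⊤, f: -}

Working:
Per-block solution:
  B0:  IN=(all ⊤)  OUT=(all ⊤)
  B1:  IN=(all ⊤)  OUT=(all ⊤)
  B2:  IN=(all ⊤)  OUT=(all ⊤)
  B3:  IN=(all ⊤)  OUT={f:-; rest ⊤}
  B4:  IN={f:-; rest ⊤}  OUT={f:-; rest ⊤}
  B5:  IN={f:-; rest ⊤}  OUT={f:-; rest ⊤}
  B6:  IN={f:-; rest ⊤}  OUT={b:+, e:0, f:0; rest ⊤}
  B7:  IN={b:+, e:0, f:0; rest ⊤}  OUT={b:+, e:0, f:0; rest ⊤}
  B8:  IN={b:+, e:0, f:0; rest ⊤}  OUT={b:+, e:0, f:0; rest ⊤}

Merge at B5: IN[B5] = OUT[B4] = {a: ⊤, b: ⊤, c: ⊤, d: ⊤, e: ⊤, f: -}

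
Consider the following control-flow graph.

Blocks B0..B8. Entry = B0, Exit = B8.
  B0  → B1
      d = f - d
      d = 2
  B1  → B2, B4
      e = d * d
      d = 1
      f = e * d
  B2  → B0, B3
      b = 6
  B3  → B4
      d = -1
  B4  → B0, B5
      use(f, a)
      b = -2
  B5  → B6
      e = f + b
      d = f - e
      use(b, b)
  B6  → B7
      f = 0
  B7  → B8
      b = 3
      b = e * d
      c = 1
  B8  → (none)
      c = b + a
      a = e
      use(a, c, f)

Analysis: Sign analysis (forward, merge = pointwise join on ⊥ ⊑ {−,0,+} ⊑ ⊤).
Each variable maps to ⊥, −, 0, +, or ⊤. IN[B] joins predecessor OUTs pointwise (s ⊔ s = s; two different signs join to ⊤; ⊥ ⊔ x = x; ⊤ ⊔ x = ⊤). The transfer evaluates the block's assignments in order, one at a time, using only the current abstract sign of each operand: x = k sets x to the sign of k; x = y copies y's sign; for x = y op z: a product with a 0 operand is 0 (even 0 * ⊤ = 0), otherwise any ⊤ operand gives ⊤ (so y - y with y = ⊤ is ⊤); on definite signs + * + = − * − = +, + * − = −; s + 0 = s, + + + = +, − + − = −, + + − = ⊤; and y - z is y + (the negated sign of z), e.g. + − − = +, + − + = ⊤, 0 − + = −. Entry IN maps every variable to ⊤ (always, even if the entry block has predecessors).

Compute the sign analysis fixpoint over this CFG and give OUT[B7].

Fixpoint table:
  B0: | IN=(all ⊤) | OUT={d:+; rest ⊤}
  B1: | IN={d:+; rest ⊤} | OUT={d:+, e:+, f:+; rest ⊤}
  B2: | IN={d:+, e:+, f:+; rest ⊤} | OUT={b:+, d:+, e:+, f:+; rest ⊤}
  B3: | IN={b:+, d:+, e:+, f:+; rest ⊤} | OUT={b:+, d:-, e:+, f:+; rest ⊤}
  B4: | IN={e:+, f:+; rest ⊤} | OUT={b:-, e:+, f:+; rest ⊤}
  B5: | IN={b:-, e:+, f:+; rest ⊤} | OUT={b:-, f:+; rest ⊤}
  B6: | IN={b:-, f:+; rest ⊤} | OUT={b:-, f:0; rest ⊤}
  B7: | IN={b:-, f:0; rest ⊤} | OUT={c:+, f:0; rest ⊤}
  B8: | IN={c:+, f:0; rest ⊤} | OUT={f:0; rest ⊤}

Merge at B7: IN[B7] = OUT[B6] = {a: ⊤, b: -, c: ⊤, d: ⊤, e: ⊤, f: 0}
Applying B7's transfer function to that IN value gives OUT[B7] (row B7 above).

Answer: {a: ⊤, b: ⊤, c: +, d: ⊤, e: ⊤, f: 0}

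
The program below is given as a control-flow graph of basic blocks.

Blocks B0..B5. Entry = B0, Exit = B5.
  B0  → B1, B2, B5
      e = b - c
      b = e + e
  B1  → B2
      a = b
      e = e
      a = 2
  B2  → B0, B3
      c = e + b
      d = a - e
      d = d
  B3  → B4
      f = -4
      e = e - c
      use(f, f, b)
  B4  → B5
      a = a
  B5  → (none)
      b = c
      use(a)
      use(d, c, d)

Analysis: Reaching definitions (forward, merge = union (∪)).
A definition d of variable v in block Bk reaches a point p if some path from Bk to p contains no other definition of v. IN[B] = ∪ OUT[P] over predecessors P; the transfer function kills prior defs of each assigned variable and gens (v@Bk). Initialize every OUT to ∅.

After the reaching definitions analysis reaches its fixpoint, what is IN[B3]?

Answer: {a@B1, b@B0, c@B2, d@B2, e@B0, e@B1}

Working:
Converged values:
  B0:   IN={a@B1, b@B0, c@B2, d@B2, e@B0, e@B1}   OUT={a@B1, b@B0, c@B2, d@B2, e@B0}
  B1:   IN={a@B1, b@B0, c@B2, d@B2, e@B0}   OUT={a@B1, b@B0, c@B2, d@B2, e@B1}
  B2:   IN={a@B1, b@B0, c@B2, d@B2, e@B0, e@B1}   OUT={a@B1, b@B0, c@B2, d@B2, e@B0, e@B1}
  B3:   IN={a@B1, b@B0, c@B2, d@B2, e@B0, e@B1}   OUT={a@B1, b@B0, c@B2, d@B2, e@B3, f@B3}
  B4:   IN={a@B1, b@B0, c@B2, d@B2, e@B3, f@B3}   OUT={a@B4, b@B0, c@B2, d@B2, e@B3, f@B3}
  B5:   IN={a@B1, a@B4, b@B0, c@B2, d@B2, e@B0, e@B3, f@B3}   OUT={a@B1, a@B4, b@B5, c@B2, d@B2, e@B0, e@B3, f@B3}

Merge at B3: IN[B3] = OUT[B2] = {a@B1, b@B0, c@B2, d@B2, e@B0, e@B1}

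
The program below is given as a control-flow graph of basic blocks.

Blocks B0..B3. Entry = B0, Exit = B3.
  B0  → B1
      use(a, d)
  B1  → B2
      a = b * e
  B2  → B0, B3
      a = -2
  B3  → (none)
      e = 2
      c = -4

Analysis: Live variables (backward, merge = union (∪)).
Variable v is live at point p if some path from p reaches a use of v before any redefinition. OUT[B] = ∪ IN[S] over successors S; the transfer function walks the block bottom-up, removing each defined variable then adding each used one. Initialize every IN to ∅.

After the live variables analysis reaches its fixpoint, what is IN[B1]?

Converged values:
  B0:   IN={a, b, d, e}   OUT={b, d, e}
  B1:   IN={b, d, e}   OUT={b, d, e}
  B2:   IN={b, d, e}   OUT={a, b, d, e}
  B3:   IN={}   OUT={}

Merge at B1: OUT[B1] = IN[B2] = {b, d, e}
Applying B1's transfer function to that OUT value gives IN[B1] (row B1 above).

Answer: {b, d, e}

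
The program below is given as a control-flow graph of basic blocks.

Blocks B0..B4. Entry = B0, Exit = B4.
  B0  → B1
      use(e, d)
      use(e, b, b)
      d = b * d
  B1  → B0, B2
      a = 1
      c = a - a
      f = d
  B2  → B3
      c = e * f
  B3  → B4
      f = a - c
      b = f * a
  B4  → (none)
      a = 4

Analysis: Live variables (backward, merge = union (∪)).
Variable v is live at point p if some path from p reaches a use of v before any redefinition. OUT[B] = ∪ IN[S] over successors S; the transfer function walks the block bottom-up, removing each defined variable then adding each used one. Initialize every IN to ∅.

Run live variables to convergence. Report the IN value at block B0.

Fixpoint table:
  B0:   IN={b, d, e}   OUT={b, d, e}
  B1:   IN={b, d, e}   OUT={a, b, d, e, f}
  B2:   IN={a, e, f}   OUT={a, c}
  B3:   IN={a, c}   OUT={}
  B4:   IN={}   OUT={}

Merge at B0: OUT[B0] = IN[B1] = {b, d, e}
Applying B0's transfer function to that OUT value gives IN[B0] (row B0 above).

Answer: {b, d, e}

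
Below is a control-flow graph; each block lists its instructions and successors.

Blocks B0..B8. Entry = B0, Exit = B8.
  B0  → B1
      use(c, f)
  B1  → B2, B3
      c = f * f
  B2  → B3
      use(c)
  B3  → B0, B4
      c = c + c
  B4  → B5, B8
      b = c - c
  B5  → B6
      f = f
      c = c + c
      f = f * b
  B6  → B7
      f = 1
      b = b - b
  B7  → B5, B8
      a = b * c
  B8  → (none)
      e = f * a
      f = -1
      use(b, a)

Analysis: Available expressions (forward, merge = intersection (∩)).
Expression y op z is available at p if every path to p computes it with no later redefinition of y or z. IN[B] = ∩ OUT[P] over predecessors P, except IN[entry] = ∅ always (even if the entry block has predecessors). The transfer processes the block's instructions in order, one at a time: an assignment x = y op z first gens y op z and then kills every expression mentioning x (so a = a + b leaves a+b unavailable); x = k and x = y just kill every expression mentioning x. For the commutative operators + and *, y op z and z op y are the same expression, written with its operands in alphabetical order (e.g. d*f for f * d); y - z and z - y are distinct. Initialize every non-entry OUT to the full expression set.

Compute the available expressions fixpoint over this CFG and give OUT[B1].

Answer: {f*f}

Trace:
Converged values:
  B0:  IN={}  OUT={}
  B1:  IN={}  OUT={f*f}
  B2:  IN={f*f}  OUT={f*f}
  B3:  IN={f*f}  OUT={f*f}
  B4:  IN={f*f}  OUT={c-c, f*f}
  B5:  IN={}  OUT={}
  B6:  IN={}  OUT={}
  B7:  IN={}  OUT={b*c}
  B8:  IN={}  OUT={}

Merge at B1: IN[B1] = OUT[B0] = {}
Applying B1's transfer function to that IN value gives OUT[B1] (row B1 above).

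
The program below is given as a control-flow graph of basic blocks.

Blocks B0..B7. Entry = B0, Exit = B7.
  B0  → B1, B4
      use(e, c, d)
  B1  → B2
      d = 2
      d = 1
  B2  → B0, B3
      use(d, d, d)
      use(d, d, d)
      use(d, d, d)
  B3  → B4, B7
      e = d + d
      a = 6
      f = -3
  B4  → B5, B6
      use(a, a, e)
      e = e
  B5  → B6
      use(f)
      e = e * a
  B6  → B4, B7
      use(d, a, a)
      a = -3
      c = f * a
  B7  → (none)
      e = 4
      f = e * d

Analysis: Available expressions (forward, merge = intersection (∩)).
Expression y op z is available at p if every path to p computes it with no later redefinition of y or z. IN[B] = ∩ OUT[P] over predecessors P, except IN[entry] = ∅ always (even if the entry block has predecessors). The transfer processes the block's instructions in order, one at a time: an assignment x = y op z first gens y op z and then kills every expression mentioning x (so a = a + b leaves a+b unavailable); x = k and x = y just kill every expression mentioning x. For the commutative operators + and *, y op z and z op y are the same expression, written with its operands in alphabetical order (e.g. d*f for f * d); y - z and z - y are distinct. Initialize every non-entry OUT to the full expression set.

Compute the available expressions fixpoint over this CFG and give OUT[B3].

Answer: {d+d}

Working:
Fixpoint table:
  B0:  IN={}  OUT={}
  B1:  IN={}  OUT={}
  B2:  IN={}  OUT={}
  B3:  IN={}  OUT={d+d}
  B4:  IN={}  OUT={}
  B5:  IN={}  OUT={}
  B6:  IN={}  OUT={a*f}
  B7:  IN={}  OUT={d*e}

Merge at B3: IN[B3] = OUT[B2] = {}
Applying B3's transfer function to that IN value gives OUT[B3] (row B3 above).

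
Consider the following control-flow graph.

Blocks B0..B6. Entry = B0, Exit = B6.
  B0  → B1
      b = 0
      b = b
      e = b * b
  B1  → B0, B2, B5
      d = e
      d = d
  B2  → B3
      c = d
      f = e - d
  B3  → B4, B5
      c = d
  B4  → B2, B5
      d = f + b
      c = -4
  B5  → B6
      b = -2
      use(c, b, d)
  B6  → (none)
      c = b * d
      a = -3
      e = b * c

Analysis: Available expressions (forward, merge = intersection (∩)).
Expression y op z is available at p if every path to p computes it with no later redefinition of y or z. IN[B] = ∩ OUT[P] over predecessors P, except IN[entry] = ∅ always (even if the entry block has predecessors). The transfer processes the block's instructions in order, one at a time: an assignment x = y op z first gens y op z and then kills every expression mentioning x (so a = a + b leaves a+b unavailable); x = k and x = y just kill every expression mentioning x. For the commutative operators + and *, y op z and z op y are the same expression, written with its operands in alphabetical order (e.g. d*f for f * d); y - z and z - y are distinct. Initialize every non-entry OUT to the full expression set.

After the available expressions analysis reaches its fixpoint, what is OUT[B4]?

Per-block solution:
  B0: | IN={} | OUT={b*b}
  B1: | IN={b*b} | OUT={b*b}
  B2: | IN={b*b} | OUT={b*b, e-d}
  B3: | IN={b*b, e-d} | OUT={b*b, e-d}
  B4: | IN={b*b, e-d} | OUT={b*b, b+f}
  B5: | IN={b*b} | OUT={}
  B6: | IN={} | OUT={b*c, b*d}

Merge at B4: IN[B4] = OUT[B3] = {b*b, e-d}
Applying B4's transfer function to that IN value gives OUT[B4] (row B4 above).

Answer: {b*b, b+f}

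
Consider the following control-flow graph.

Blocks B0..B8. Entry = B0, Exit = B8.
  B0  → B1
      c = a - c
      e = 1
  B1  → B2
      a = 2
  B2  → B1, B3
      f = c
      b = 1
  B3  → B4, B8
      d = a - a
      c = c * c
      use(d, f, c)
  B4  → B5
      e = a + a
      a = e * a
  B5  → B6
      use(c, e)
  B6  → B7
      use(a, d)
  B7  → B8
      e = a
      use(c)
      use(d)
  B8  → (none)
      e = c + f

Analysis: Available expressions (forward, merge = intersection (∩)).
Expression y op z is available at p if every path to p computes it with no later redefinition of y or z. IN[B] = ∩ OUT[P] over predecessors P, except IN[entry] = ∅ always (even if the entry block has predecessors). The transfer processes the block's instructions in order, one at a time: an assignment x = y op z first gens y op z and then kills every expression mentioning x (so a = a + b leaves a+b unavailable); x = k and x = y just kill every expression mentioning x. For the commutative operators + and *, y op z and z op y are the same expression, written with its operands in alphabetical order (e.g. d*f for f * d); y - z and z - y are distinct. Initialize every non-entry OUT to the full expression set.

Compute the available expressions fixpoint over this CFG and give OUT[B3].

Fixpoint table:
  B0: | IN={} | OUT={}
  B1: | IN={} | OUT={}
  B2: | IN={} | OUT={}
  B3: | IN={} | OUT={a-a}
  B4: | IN={a-a} | OUT={}
  B5: | IN={} | OUT={}
  B6: | IN={} | OUT={}
  B7: | IN={} | OUT={}
  B8: | IN={} | OUT={c+f}

Merge at B3: IN[B3] = OUT[B2] = {}
Applying B3's transfer function to that IN value gives OUT[B3] (row B3 above).

Answer: {a-a}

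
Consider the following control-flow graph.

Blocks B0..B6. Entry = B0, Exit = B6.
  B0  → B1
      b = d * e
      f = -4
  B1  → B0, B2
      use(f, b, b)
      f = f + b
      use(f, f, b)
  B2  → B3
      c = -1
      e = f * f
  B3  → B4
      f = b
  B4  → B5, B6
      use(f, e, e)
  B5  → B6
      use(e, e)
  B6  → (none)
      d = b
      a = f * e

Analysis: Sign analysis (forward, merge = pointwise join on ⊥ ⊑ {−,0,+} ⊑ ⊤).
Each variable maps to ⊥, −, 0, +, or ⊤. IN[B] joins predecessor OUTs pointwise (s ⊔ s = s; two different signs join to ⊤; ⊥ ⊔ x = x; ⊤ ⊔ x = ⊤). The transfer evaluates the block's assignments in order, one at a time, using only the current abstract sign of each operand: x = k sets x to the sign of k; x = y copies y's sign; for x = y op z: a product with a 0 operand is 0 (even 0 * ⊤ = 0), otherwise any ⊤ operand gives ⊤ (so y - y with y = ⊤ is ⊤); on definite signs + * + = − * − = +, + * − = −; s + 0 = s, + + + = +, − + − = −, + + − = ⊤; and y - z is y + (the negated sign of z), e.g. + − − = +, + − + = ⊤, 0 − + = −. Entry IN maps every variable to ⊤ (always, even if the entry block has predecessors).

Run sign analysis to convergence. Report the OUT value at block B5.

Answer: {a: ⊤, b: ⊤, c: -, d: ⊤, e: ⊤, f: ⊤}

Working:
Per-block solution:
  B0: | IN=(all ⊤) | OUT={f:-; rest ⊤}
  B1: | IN={f:-; rest ⊤} | OUT=(all ⊤)
  B2: | IN=(all ⊤) | OUT={c:-; rest ⊤}
  B3: | IN={c:-; rest ⊤} | OUT={c:-; rest ⊤}
  B4: | IN={c:-; rest ⊤} | OUT={c:-; rest ⊤}
  B5: | IN={c:-; rest ⊤} | OUT={c:-; rest ⊤}
  B6: | IN={c:-; rest ⊤} | OUT={c:-; rest ⊤}

Merge at B5: IN[B5] = OUT[B4] = {a: ⊤, b: ⊤, c: -, d: ⊤, e: ⊤, f: ⊤}
Applying B5's transfer function to that IN value gives OUT[B5] (row B5 above).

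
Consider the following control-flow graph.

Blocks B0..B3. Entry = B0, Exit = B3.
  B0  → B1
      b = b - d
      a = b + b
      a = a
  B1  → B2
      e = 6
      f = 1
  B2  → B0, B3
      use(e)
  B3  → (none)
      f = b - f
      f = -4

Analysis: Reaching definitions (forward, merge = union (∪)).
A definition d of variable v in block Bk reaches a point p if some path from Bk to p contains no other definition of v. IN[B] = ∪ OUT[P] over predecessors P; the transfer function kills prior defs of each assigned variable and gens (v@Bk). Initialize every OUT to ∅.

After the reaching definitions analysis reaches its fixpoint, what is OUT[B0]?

Answer: {a@B0, b@B0, e@B1, f@B1}

Derivation:
Converged values:
  B0: | IN={a@B0, b@B0, e@B1, f@B1} | OUT={a@B0, b@B0, e@B1, f@B1}
  B1: | IN={a@B0, b@B0, e@B1, f@B1} | OUT={a@B0, b@B0, e@B1, f@B1}
  B2: | IN={a@B0, b@B0, e@B1, f@B1} | OUT={a@B0, b@B0, e@B1, f@B1}
  B3: | IN={a@B0, b@B0, e@B1, f@B1} | OUT={a@B0, b@B0, e@B1, f@B3}

Merge at B0 (entry node, so the boundary value {} is joined with the incoming edge(s)): IN[B0] = {} ⊔ OUT[B2] = {a@B0, b@B0, e@B1, f@B1}
Applying B0's transfer function to that IN value gives OUT[B0] (row B0 above).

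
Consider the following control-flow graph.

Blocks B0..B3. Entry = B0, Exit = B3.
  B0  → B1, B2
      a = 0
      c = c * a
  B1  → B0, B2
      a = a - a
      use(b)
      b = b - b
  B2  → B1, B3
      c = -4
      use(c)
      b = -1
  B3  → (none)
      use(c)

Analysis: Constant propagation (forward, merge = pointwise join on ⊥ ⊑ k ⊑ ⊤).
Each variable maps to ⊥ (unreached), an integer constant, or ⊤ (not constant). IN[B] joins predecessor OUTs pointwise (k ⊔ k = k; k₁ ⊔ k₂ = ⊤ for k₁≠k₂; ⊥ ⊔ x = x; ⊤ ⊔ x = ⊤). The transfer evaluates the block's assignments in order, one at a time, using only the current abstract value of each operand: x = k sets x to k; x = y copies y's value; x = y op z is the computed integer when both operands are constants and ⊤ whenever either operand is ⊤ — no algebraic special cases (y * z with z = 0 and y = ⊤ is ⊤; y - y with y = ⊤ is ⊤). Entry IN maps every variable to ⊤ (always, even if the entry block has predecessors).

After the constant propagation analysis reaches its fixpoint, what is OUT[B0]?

Answer: {a: 0, b: ⊤, c: ⊤, d: ⊤, e: ⊤, f: ⊤}

Working:
Fixpoint table:
  B0:  IN=(all ⊤)  OUT={a:0; rest ⊤}
  B1:  IN={a:0; rest ⊤}  OUT={a:0; rest ⊤}
  B2:  IN={a:0; rest ⊤}  OUT={a:0, b:-1, c:-4; rest ⊤}
  B3:  IN={a:0, b:-1, c:-4; rest ⊤}  OUT={a:0, b:-1, c:-4; rest ⊤}

Merge at B0 (entry node, so the boundary value (all ⊤) is joined with the incoming edge(s)): IN[B0] = (all ⊤) ⊔ OUT[B1] = {a: ⊤, b: ⊤, c: ⊤, d: ⊤, e: ⊤, f: ⊤}
Applying B0's transfer function to that IN value gives OUT[B0] (row B0 above).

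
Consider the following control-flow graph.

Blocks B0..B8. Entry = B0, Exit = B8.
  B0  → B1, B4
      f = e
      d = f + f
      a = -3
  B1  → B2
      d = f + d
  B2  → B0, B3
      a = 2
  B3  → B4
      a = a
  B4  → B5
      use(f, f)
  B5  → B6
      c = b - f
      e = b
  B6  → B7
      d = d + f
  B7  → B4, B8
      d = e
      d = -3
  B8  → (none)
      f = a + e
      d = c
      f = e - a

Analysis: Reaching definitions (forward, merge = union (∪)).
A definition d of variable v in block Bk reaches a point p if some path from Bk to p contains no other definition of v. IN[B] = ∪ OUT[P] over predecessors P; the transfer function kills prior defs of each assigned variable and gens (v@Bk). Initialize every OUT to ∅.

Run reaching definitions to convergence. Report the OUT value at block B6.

Answer: {a@B0, a@B3, c@B5, d@B6, e@B5, f@B0}

Trace:
Fixpoint table:
  B0:   IN={a@B2, d@B1, f@B0}   OUT={a@B0, d@B0, f@B0}
  B1:   IN={a@B0, d@B0, f@B0}   OUT={a@B0, d@B1, f@B0}
  B2:   IN={a@B0, d@B1, f@B0}   OUT={a@B2, d@B1, f@B0}
  B3:   IN={a@B2, d@B1, f@B0}   OUT={a@B3, d@B1, f@B0}
  B4:   IN={a@B0, a@B3, c@B5, d@B0, d@B1, d@B7, e@B5, f@B0}   OUT={a@B0, a@B3, c@B5, d@B0, d@B1, d@B7, e@B5, f@B0}
  B5:   IN={a@B0, a@B3, c@B5, d@B0, d@B1, d@B7, e@B5, f@B0}   OUT={a@B0, a@B3, c@B5, d@B0, d@B1, d@B7, e@B5, f@B0}
  B6:   IN={a@B0, a@B3, c@B5, d@B0, d@B1, d@B7, e@B5, f@B0}   OUT={a@B0, a@B3, c@B5, d@B6, e@B5, f@B0}
  B7:   IN={a@B0, a@B3, c@B5, d@B6, e@B5, f@B0}   OUT={a@B0, a@B3, c@B5, d@B7, e@B5, f@B0}
  B8:   IN={a@B0, a@B3, c@B5, d@B7, e@B5, f@B0}   OUT={a@B0, a@B3, c@B5, d@B8, e@B5, f@B8}

Merge at B6: IN[B6] = OUT[B5] = {a@B0, a@B3, c@B5, d@B0, d@B1, d@B7, e@B5, f@B0}
Applying B6's transfer function to that IN value gives OUT[B6] (row B6 above).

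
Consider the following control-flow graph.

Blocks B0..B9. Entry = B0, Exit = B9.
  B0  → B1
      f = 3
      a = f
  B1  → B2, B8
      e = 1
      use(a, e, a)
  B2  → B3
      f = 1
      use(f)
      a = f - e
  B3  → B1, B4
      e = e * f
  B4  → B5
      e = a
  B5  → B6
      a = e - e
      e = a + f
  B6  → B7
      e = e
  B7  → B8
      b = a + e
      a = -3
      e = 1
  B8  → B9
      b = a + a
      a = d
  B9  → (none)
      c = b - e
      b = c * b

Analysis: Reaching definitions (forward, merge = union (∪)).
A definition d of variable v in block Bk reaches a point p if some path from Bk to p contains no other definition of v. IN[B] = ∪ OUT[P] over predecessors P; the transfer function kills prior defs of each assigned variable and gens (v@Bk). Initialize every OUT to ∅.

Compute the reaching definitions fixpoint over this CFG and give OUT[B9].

Per-block solution:
  B0:   IN={}   OUT={a@B0, f@B0}
  B1:   IN={a@B0, a@B2, e@B3, f@B0, f@B2}   OUT={a@B0, a@B2, e@B1, f@B0, f@B2}
  B2:   IN={a@B0, a@B2, e@B1, f@B0, f@B2}   OUT={a@B2, e@B1, f@B2}
  B3:   IN={a@B2, e@B1, f@B2}   OUT={a@B2, e@B3, f@B2}
  B4:   IN={a@B2, e@B3, f@B2}   OUT={a@B2, e@B4, f@B2}
  B5:   IN={a@B2, e@B4, f@B2}   OUT={a@B5, e@B5, f@B2}
  B6:   IN={a@B5, e@B5, f@B2}   OUT={a@B5, e@B6, f@B2}
  B7:   IN={a@B5, e@B6, f@B2}   OUT={a@B7, b@B7, e@B7, f@B2}
  B8:   IN={a@B0, a@B2, a@B7, b@B7, e@B1, e@B7, f@B0, f@B2}   OUT={a@B8, b@B8, e@B1, e@B7, f@B0, f@B2}
  B9:   IN={a@B8, b@B8, e@B1, e@B7, f@B0, f@B2}   OUT={a@B8, b@B9, c@B9, e@B1, e@B7, f@B0, f@B2}

Merge at B9: IN[B9] = OUT[B8] = {a@B8, b@B8, e@B1, e@B7, f@B0, f@B2}
Applying B9's transfer function to that IN value gives OUT[B9] (row B9 above).

Answer: {a@B8, b@B9, c@B9, e@B1, e@B7, f@B0, f@B2}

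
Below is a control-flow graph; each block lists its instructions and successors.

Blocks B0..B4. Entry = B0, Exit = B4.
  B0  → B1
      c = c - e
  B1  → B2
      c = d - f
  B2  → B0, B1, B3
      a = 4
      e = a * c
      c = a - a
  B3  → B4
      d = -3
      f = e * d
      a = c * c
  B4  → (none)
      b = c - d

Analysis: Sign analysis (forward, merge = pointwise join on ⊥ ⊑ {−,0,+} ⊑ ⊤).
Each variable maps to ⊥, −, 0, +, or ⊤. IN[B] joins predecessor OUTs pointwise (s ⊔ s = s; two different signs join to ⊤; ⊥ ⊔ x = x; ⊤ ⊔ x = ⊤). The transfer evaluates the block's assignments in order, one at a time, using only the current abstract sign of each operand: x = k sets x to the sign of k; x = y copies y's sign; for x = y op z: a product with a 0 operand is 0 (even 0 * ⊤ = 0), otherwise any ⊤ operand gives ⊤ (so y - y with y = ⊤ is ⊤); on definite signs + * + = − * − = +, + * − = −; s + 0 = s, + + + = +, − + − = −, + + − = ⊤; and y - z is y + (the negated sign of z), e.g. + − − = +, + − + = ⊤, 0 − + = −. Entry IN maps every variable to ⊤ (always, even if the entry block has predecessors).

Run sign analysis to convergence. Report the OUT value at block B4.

Per-block solution:
  B0:  IN=(all ⊤)  OUT=(all ⊤)
  B1:  IN=(all ⊤)  OUT=(all ⊤)
  B2:  IN=(all ⊤)  OUT={a:+; rest ⊤}
  B3:  IN={a:+; rest ⊤}  OUT={d:-; rest ⊤}
  B4:  IN={d:-; rest ⊤}  OUT={d:-; rest ⊤}

Merge at B4: IN[B4] = OUT[B3] = {a: ⊤, b: ⊤, c: ⊤, d: -, e: ⊤, f: ⊤}
Applying B4's transfer function to that IN value gives OUT[B4] (row B4 above).

Answer: {a: ⊤, b: ⊤, c: ⊤, d: -, e: ⊤, f: ⊤}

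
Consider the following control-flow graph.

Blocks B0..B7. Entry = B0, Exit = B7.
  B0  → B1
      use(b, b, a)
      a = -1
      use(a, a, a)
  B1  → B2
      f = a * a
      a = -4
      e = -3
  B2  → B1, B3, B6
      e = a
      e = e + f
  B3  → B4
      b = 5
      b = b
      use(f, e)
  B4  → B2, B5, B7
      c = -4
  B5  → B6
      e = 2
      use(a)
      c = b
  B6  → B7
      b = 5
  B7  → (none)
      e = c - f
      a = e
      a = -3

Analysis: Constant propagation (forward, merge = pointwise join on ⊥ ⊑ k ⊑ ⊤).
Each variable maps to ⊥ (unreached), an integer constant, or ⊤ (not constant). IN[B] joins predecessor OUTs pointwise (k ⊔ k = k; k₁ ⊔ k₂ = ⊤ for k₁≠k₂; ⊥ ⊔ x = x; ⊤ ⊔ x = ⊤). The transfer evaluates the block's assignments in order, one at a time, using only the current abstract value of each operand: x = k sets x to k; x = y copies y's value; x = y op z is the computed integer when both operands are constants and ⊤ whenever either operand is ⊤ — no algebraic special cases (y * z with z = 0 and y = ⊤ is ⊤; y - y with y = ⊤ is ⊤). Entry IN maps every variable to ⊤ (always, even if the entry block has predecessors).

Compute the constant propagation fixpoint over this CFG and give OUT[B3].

Converged values:
  B0:  IN=(all ⊤)  OUT={a:-1; rest ⊤}
  B1:  IN=(all ⊤)  OUT={a:-4, e:-3; rest ⊤}
  B2:  IN={a:-4; rest ⊤}  OUT={a:-4; rest ⊤}
  B3:  IN={a:-4; rest ⊤}  OUT={a:-4, b:5; rest ⊤}
  B4:  IN={a:-4, b:5; rest ⊤}  OUT={a:-4, b:5, c:-4; rest ⊤}
  B5:  IN={a:-4, b:5, c:-4; rest ⊤}  OUT={a:-4, b:5, c:5, e:2; rest ⊤}
  B6:  IN={a:-4; rest ⊤}  OUT={a:-4, b:5; rest ⊤}
  B7:  IN={a:-4, b:5; rest ⊤}  OUT={a:-3, b:5; rest ⊤}

Merge at B3: IN[B3] = OUT[B2] = {a: -4, b: ⊤, c: ⊤, d: ⊤, e: ⊤, f: ⊤}
Applying B3's transfer function to that IN value gives OUT[B3] (row B3 above).

Answer: {a: -4, b: 5, c: ⊤, d: ⊤, e: ⊤, f: ⊤}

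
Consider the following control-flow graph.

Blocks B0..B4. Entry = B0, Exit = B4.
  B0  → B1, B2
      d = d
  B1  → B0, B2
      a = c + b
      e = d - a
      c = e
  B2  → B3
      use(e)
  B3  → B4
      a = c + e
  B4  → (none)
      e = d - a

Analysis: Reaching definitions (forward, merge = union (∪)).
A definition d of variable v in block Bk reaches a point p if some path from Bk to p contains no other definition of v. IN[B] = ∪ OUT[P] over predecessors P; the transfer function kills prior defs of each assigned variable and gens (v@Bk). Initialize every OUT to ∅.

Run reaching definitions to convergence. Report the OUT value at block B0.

Per-block solution:
  B0:   IN={a@B1, c@B1, d@B0, e@B1}   OUT={a@B1, c@B1, d@B0, e@B1}
  B1:   IN={a@B1, c@B1, d@B0, e@B1}   OUT={a@B1, c@B1, d@B0, e@B1}
  B2:   IN={a@B1, c@B1, d@B0, e@B1}   OUT={a@B1, c@B1, d@B0, e@B1}
  B3:   IN={a@B1, c@B1, d@B0, e@B1}   OUT={a@B3, c@B1, d@B0, e@B1}
  B4:   IN={a@B3, c@B1, d@B0, e@B1}   OUT={a@B3, c@B1, d@B0, e@B4}

Merge at B0 (entry node, so the boundary value {} is joined with the incoming edge(s)): IN[B0] = {} ⊔ OUT[B1] = {a@B1, c@B1, d@B0, e@B1}
Applying B0's transfer function to that IN value gives OUT[B0] (row B0 above).

Answer: {a@B1, c@B1, d@B0, e@B1}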